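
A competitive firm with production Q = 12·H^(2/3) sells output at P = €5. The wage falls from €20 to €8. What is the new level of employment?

From P·MP_H = w with MP_H = 8·H^(-1/3), the labor demand is H(w) = (40/w)^(3).
At w = 20: H = 8. At w = 8: H = 125.

H* = 125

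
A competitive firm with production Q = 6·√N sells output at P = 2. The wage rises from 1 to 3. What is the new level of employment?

N* = 4

From P·MP_N = w with MP_N = 3·N^(-1/2), the labor demand is N(w) = (6/w)^(2).
At w = 1: N = 36. At w = 3: N = 4.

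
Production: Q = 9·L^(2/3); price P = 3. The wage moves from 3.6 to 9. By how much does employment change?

ΔL = -117

From P·MP_L = w with MP_L = 6·L^(-1/3), the labor demand is L(w) = (18/w)^(3).
At w = 3.6: L = 125. At w = 9: L = 8.
ΔL = 8 − 125 = -117.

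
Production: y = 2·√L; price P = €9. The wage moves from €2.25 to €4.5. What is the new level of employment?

L* = 4

From P·MP_L = w with MP_L = L^(-1/2), the labor demand is L(w) = (9/w)^(2).
At w = 2.25: L = 16. At w = 4.5: L = 4.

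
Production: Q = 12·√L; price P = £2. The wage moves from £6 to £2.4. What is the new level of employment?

From P·MP_L = w with MP_L = 6·L^(-1/2), the labor demand is L(w) = (12/w)^(2).
At w = 6: L = 4. At w = 2.4: L = 25.

L* = 25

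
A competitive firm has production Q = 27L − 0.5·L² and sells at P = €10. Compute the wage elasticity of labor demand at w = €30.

ε = -0.125

From P·MP_L = w with MP_L = 27 − L, labor demand is L(w) = 27 − w/10.
dL/dw = −1/(10) = -0.1.
At w = 30, L = 24, so ε = (dL/dw)·(w/L) = (-0.1)·(30/24) = -0.125.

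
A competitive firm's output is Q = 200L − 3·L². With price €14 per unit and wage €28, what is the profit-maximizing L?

L* = 33

The marginal product of L is MP_L = 200 − 6L.
A price-taking firm hires until the value of the marginal product equals the wage: P·MP_L = w, so 14·(200 − 6L) = 28.
Then 200 − 6L = 2, giving L = 33.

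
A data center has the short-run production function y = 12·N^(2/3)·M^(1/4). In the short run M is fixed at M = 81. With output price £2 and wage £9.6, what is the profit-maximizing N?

With M = 81, MP_N = (2/3)·12·N^(-1/3)·81^(1/4) = 24·N^(-1/3).
Profit maximization for a price taker requires P·MP_N = w: 2·24·N^(-1/3) = 9.6.
So N^(-1/3) = 0.2, which gives N = 125.

N* = 125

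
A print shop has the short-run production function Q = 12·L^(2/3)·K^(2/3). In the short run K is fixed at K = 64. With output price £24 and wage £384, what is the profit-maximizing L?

L* = 512

With K = 64, MP_L = (2/3)·12·L^(-1/3)·64^(2/3) = 128·L^(-1/3).
Profit maximization for a price taker requires P·MP_L = w: 24·128·L^(-1/3) = 384.
So L^(-1/3) = 0.125, which gives L = 512.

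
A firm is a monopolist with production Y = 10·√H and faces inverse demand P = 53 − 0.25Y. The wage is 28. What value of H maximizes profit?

H* = 25

Marginal revenue from the inverse demand is MR = 53 − 0.5Y.
The marginal product is MP_H = 5·H^(-1/2).
A monopolist hires until marginal revenue product equals the wage: MR·MP_H = w.
At H, Y = 10·√H. Substituting and solving: (53 − 5·√H)·5·H^(-1/2) = 28 gives H = 25.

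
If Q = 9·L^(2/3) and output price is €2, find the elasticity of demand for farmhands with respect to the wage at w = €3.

MP_L = (2/3)·9·L^(-1/3), so P·MP_L = w gives 12·L^(-1/3) = w.
Solving, L(w) = (12/w)^(3). This is a constant-elasticity form: L ∝ w^(−3), so ε = −3.

ε = -3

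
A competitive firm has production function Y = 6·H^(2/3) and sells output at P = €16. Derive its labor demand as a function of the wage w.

H(w) = 262144/w³

MP_H = (2/3)·6·H^(-1/3) = 4·H^(-1/3).
Setting P·MP_H = w: 64·H^(-1/3) = w.
Solving for H: H^(-1/3) = w/64, so H = (64/w)^(3).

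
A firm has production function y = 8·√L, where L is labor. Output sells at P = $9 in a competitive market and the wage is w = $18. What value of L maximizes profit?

L* = 4

MP_L = (1/2)·8·L^(-1/2) = 4·L^(-1/2).
Profit maximization for a price taker requires P·MP_L = w: 9·4·L^(-1/2) = 18.
So L^(-1/2) = 0.5, which gives L = 4.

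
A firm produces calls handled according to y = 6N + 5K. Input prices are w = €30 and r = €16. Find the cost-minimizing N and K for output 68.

The inputs are perfect substitutes, so the firm uses whichever has the lower cost per unit of output.
Cost per unit of output via N is w/6 = 5; via K it is r/5 = 3.2. K is cheaper.
Producing y = 68 with K alone: N = 0, K = 13.6.

N* = 0, K* = 13.6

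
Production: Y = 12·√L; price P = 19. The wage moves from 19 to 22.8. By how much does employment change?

From P·MP_L = w with MP_L = 6·L^(-1/2), the labor demand is L(w) = (114/w)^(2).
At w = 19: L = 36. At w = 22.8: L = 25.
ΔL = 25 − 36 = -11.

ΔL = -11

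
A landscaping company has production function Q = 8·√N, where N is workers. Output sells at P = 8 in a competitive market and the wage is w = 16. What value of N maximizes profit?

N* = 4

MP_N = (1/2)·8·N^(-1/2) = 4·N^(-1/2).
Profit maximization for a price taker requires P·MP_N = w: 8·4·N^(-1/2) = 16.
So N^(-1/2) = 0.5, which gives N = 4.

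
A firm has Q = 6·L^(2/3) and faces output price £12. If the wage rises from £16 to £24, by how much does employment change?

From P·MP_L = w with MP_L = 4·L^(-1/3), the labor demand is L(w) = (48/w)^(3).
At w = 16: L = 27. At w = 24: L = 8.
ΔL = 8 − 27 = -19.

ΔL = -19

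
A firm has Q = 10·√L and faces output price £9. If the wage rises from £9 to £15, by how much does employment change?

ΔL = -16

From P·MP_L = w with MP_L = 5·L^(-1/2), the labor demand is L(w) = (45/w)^(2).
At w = 9: L = 25. At w = 15: L = 9.
ΔL = 9 − 25 = -16.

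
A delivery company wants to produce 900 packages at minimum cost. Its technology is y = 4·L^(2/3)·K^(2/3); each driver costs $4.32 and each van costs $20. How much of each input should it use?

L* = 125, K* = 27

Cost minimization requires the marginal rate of technical substitution to equal the input-price ratio: MP_L/MP_K = w/r.
Here MP_L/MP_K = (2/3)·(K/L)/(2/3) = (K/L). Setting this equal to 4.32/20 = 0.216 gives K = 0.216L.
Substituting into y = 900: 4·L^(2/3)·(0.216L)^(2/3) = 900.
Solving, L = 125 and K = 27.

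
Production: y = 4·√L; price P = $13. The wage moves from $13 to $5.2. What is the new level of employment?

L* = 25

From P·MP_L = w with MP_L = 2·L^(-1/2), the labor demand is L(w) = (26/w)^(2).
At w = 13: L = 4. At w = 5.2: L = 25.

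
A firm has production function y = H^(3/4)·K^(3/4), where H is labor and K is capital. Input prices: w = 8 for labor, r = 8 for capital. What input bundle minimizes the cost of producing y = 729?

H* = 81, K* = 81

Cost minimization requires the marginal rate of technical substitution to equal the input-price ratio: MP_H/MP_K = w/r.
Here MP_H/MP_K = (3/4)·(K/H)/(3/4) = (K/H). Setting this equal to 8/8 = 1 gives K = H.
Substituting into y = 729: H^(3/4)·(H)^(3/4) = 729.
Solving, H = 81 and K = 81.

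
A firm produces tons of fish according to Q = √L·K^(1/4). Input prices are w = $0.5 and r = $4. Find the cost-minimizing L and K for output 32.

Cost minimization requires the marginal rate of technical substitution to equal the input-price ratio: MP_L/MP_K = w/r.
Here MP_L/MP_K = (1/2)·(K/L)/(1/4) = 2·(K/L). Setting this equal to 0.5/4 = 0.125 gives K = 0.0625L.
Substituting into Q = 32: L^(1/2)·(0.0625L)^(1/4) = 32.
Solving, L = 256 and K = 16.

L* = 256, K* = 16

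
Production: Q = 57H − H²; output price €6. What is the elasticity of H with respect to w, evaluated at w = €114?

From P·MP_H = w with MP_H = 57 − 2H, labor demand is H(w) = (57 − w/6)/2.
dH/dw = −1/(12) = -1/12.
At w = 114, H = 19, so ε = (dH/dw)·(w/H) = (-1/12)·(114/19) = -0.5.

ε = -0.5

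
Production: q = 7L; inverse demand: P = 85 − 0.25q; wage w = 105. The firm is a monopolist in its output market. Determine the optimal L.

L* = 20

Marginal revenue from the inverse demand is MR = 85 − 0.5q.
The marginal product is MP_L = 7.
A monopolist hires until marginal revenue product equals the wage: MR·MP_L = w.
(85 − 3.5L)·7 = 105, so L = 20.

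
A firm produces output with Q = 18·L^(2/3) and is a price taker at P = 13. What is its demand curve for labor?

L(w) = 3796416/w³

MP_L = (2/3)·18·L^(-1/3) = 12·L^(-1/3).
Setting P·MP_L = w: 156·L^(-1/3) = w.
Solving for L: L^(-1/3) = w/156, so L = (156/w)^(3).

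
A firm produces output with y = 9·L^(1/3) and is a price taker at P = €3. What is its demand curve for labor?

L(w) = (9/w)^(3/2)

MP_L = (1/3)·9·L^(-2/3) = 3·L^(-2/3).
Setting P·MP_L = w: 9·L^(-2/3) = w.
Solving for L: L^(-2/3) = w/9, so L = (9/w)^(3/2).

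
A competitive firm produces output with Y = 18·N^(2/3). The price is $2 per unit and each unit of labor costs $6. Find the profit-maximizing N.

MP_N = (2/3)·18·N^(-1/3) = 12·N^(-1/3).
Profit maximization for a price taker requires P·MP_N = w: 2·12·N^(-1/3) = 6.
So N^(-1/3) = 0.25, which gives N = 64.

N* = 64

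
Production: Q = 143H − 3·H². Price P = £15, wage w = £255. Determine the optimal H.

H* = 21

The marginal product of H is MP_H = 143 − 6H.
A price-taking firm hires until the value of the marginal product equals the wage: P·MP_H = w, so 15·(143 − 6H) = 255.
Then 143 − 6H = 17, giving H = 21.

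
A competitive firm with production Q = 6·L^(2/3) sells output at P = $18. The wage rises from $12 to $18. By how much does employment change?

From P·MP_L = w with MP_L = 4·L^(-1/3), the labor demand is L(w) = (72/w)^(3).
At w = 12: L = 216. At w = 18: L = 64.
ΔL = 64 − 216 = -152.

ΔL = -152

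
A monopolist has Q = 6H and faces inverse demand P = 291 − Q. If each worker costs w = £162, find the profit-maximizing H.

Marginal revenue from the inverse demand is MR = 291 − 2Q.
The marginal product is MP_H = 6.
A monopolist hires until marginal revenue product equals the wage: MR·MP_H = w.
(291 − 12H)·6 = 162, so H = 22.

H* = 22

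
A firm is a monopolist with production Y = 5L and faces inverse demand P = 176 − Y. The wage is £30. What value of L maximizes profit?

L* = 17

Marginal revenue from the inverse demand is MR = 176 − 2Y.
The marginal product is MP_L = 5.
A monopolist hires until marginal revenue product equals the wage: MR·MP_L = w.
(176 − 10L)·5 = 30, so L = 17.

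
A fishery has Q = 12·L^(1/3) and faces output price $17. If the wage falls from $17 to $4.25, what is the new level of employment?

From P·MP_L = w with MP_L = 4·L^(-2/3), the labor demand is L(w) = (68/w)^(3/2).
At w = 17: L = 8. At w = 4.25: L = 64.

L* = 64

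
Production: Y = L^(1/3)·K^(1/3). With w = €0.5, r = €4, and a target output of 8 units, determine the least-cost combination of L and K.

Cost minimization requires the marginal rate of technical substitution to equal the input-price ratio: MP_L/MP_K = w/r.
Here MP_L/MP_K = (1/3)·(K/L)/(1/3) = (K/L). Setting this equal to 0.5/4 = 0.125 gives K = 0.125L.
Substituting into Y = 8: L^(1/3)·(0.125L)^(1/3) = 8.
Solving, L = 64 and K = 8.

L* = 64, K* = 8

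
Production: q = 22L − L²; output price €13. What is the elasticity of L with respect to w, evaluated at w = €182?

From P·MP_L = w with MP_L = 22 − 2L, labor demand is L(w) = (22 − w/13)/2.
dL/dw = −1/(26) = -1/26.
At w = 182, L = 4, so ε = (dL/dw)·(w/L) = (-1/26)·(182/4) = -1.75.

ε = -1.75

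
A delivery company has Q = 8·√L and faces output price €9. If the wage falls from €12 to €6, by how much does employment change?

From P·MP_L = w with MP_L = 4·L^(-1/2), the labor demand is L(w) = (36/w)^(2).
At w = 12: L = 9. At w = 6: L = 36.
ΔL = 36 − 9 = 27.

ΔL = 27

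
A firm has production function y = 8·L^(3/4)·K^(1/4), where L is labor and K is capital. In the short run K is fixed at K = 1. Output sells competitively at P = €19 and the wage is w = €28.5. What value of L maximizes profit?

With K = 1, MP_L = (3/4)·8·L^(-1/4)·1^(1/4) = 6·L^(-1/4).
Profit maximization for a price taker requires P·MP_L = w: 19·6·L^(-1/4) = 28.5.
So L^(-1/4) = 0.25, which gives L = 256.

L* = 256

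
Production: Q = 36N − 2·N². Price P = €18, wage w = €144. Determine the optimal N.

The marginal product of N is MP_N = 36 − 4N.
A price-taking firm hires until the value of the marginal product equals the wage: P·MP_N = w, so 18·(36 − 4N) = 144.
Then 36 − 4N = 8, giving N = 7.

N* = 7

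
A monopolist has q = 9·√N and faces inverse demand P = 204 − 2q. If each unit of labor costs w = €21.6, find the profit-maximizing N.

N* = 25

Marginal revenue from the inverse demand is MR = 204 − 4q.
The marginal product is MP_N = 4.5·N^(-1/2).
A monopolist hires until marginal revenue product equals the wage: MR·MP_N = w.
At N, q = 9·√N. Substituting and solving: (204 − 36·√N)·4.5·N^(-1/2) = 21.6 gives N = 25.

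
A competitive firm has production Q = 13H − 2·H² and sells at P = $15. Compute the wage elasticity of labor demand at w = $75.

From P·MP_H = w with MP_H = 13 − 4H, labor demand is H(w) = (13 − w/15)/4.
dH/dw = −1/(60) = -1/60.
At w = 75, H = 2, so ε = (dH/dw)·(w/H) = (-1/60)·(75/2) = -0.625.

ε = -0.625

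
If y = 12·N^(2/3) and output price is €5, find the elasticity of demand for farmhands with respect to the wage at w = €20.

ε = -3

MP_N = (2/3)·12·N^(-1/3), so P·MP_N = w gives 40·N^(-1/3) = w.
Solving, N(w) = (40/w)^(3). This is a constant-elasticity form: N ∝ w^(−3), so ε = −3.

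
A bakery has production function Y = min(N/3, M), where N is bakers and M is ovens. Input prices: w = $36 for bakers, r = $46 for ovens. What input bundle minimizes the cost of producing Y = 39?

N* = 117, M* = 39

With a fixed-proportions technology, the cost-minimizing bundle uses no slack in either input: N/3 = M = Y.
So N = 3·39 = 117 and M = 39.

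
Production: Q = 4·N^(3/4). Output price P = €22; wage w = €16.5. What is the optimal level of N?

N* = 256

MP_N = (3/4)·4·N^(-1/4) = 3·N^(-1/4).
Profit maximization for a price taker requires P·MP_N = w: 22·3·N^(-1/4) = 16.5.
So N^(-1/4) = 0.25, which gives N = 256.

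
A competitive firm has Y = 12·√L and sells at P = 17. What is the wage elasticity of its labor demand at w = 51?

MP_L = (1/2)·12·L^(-1/2), so P·MP_L = w gives 102·L^(-1/2) = w.
Solving, L(w) = (102/w)^(2). This is a constant-elasticity form: L ∝ w^(−2), so ε = −2.

ε = -2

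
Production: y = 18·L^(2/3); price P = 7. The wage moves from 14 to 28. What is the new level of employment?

L* = 27

From P·MP_L = w with MP_L = 12·L^(-1/3), the labor demand is L(w) = (84/w)^(3).
At w = 14: L = 216. At w = 28: L = 27.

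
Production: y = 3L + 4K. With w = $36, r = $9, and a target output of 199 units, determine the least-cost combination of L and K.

The inputs are perfect substitutes, so the firm uses whichever has the lower cost per unit of output.
Cost per unit of output via L is w/3 = 12; via K it is r/4 = 2.25. K is cheaper.
Producing y = 199 with K alone: L = 0, K = 49.75.

L* = 0, K* = 49.75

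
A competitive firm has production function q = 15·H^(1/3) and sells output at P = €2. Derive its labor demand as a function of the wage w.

MP_H = (1/3)·15·H^(-2/3) = 5·H^(-2/3).
Setting P·MP_H = w: 10·H^(-2/3) = w.
Solving for H: H^(-2/3) = w/10, so H = (10/w)^(3/2).

H(w) = (10/w)^(3/2)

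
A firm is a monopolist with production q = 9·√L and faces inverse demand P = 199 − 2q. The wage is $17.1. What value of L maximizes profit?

L* = 25

Marginal revenue from the inverse demand is MR = 199 − 4q.
The marginal product is MP_L = 4.5·L^(-1/2).
A monopolist hires until marginal revenue product equals the wage: MR·MP_L = w.
At L, q = 9·√L. Substituting and solving: (199 − 36·√L)·4.5·L^(-1/2) = 17.1 gives L = 25.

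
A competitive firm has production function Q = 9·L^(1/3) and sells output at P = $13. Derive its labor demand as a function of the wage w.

L(w) = (39/w)^(3/2)

MP_L = (1/3)·9·L^(-2/3) = 3·L^(-2/3).
Setting P·MP_L = w: 39·L^(-2/3) = w.
Solving for L: L^(-2/3) = w/39, so L = (39/w)^(3/2).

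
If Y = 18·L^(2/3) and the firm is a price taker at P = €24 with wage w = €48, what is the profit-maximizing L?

L* = 216

MP_L = (2/3)·18·L^(-1/3) = 12·L^(-1/3).
Profit maximization for a price taker requires P·MP_L = w: 24·12·L^(-1/3) = 48.
So L^(-1/3) = 1/6, which gives L = 216.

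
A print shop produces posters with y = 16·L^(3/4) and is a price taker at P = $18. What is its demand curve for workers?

L(w) = (216/w)^(4)

MP_L = (3/4)·16·L^(-1/4) = 12·L^(-1/4).
Setting P·MP_L = w: 216·L^(-1/4) = w.
Solving for L: L^(-1/4) = w/216, so L = (216/w)^(4).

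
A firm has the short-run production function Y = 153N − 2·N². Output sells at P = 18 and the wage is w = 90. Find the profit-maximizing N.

The marginal product of N is MP_N = 153 − 4N.
A price-taking firm hires until the value of the marginal product equals the wage: P·MP_N = w, so 18·(153 − 4N) = 90.
Then 153 − 4N = 5, giving N = 37.

N* = 37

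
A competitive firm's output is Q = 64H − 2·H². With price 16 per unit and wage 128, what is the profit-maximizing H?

The marginal product of H is MP_H = 64 − 4H.
A price-taking firm hires until the value of the marginal product equals the wage: P·MP_H = w, so 16·(64 − 4H) = 128.
Then 64 − 4H = 8, giving H = 14.

H* = 14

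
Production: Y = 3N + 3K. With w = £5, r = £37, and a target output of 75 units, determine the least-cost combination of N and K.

N* = 25, K* = 0

The inputs are perfect substitutes, so the firm uses whichever has the lower cost per unit of output.
Cost per unit of output via N is w/3 = 5/3; via K it is r/3 = 37/3. N is cheaper.
Producing Y = 75 with N alone: N = 25, K = 0.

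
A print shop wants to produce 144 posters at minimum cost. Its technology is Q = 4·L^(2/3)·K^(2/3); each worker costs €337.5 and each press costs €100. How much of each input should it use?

Cost minimization requires the marginal rate of technical substitution to equal the input-price ratio: MP_L/MP_K = w/r.
Here MP_L/MP_K = (2/3)·(K/L)/(2/3) = (K/L). Setting this equal to 337.5/100 = 3.375 gives K = 3.375L.
Substituting into Q = 144: 4·L^(2/3)·(3.375L)^(2/3) = 144.
Solving, L = 8 and K = 27.

L* = 8, K* = 27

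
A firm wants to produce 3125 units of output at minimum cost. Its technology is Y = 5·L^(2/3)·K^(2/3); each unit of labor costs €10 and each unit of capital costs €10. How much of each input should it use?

L* = 125, K* = 125

Cost minimization requires the marginal rate of technical substitution to equal the input-price ratio: MP_L/MP_K = w/r.
Here MP_L/MP_K = (2/3)·(K/L)/(2/3) = (K/L). Setting this equal to 10/10 = 1 gives K = L.
Substituting into Y = 3125: 5·L^(2/3)·(L)^(2/3) = 3125.
Solving, L = 125 and K = 125.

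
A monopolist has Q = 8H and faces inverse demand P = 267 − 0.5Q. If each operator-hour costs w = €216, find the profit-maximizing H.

H* = 30

Marginal revenue from the inverse demand is MR = 267 − Q.
The marginal product is MP_H = 8.
A monopolist hires until marginal revenue product equals the wage: MR·MP_H = w.
(267 − 8H)·8 = 216, so H = 30.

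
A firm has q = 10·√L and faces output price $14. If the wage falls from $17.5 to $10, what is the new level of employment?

From P·MP_L = w with MP_L = 5·L^(-1/2), the labor demand is L(w) = (70/w)^(2).
At w = 17.5: L = 16. At w = 10: L = 49.

L* = 49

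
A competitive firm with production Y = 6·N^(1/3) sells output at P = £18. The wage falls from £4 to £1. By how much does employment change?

ΔN = 189

From P·MP_N = w with MP_N = 2·N^(-2/3), the labor demand is N(w) = (36/w)^(3/2).
At w = 4: N = 27. At w = 1: N = 216.
ΔN = 216 − 27 = 189.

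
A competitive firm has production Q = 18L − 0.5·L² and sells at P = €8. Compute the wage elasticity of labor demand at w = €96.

From P·MP_L = w with MP_L = 18 − L, labor demand is L(w) = 18 − w/8.
dL/dw = −1/(8) = -0.125.
At w = 96, L = 6, so ε = (dL/dw)·(w/L) = (-0.125)·(96/6) = -2.

ε = -2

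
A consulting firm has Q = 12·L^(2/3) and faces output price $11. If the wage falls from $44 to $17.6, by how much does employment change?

ΔL = 117

From P·MP_L = w with MP_L = 8·L^(-1/3), the labor demand is L(w) = (88/w)^(3).
At w = 44: L = 8. At w = 17.6: L = 125.
ΔL = 125 − 8 = 117.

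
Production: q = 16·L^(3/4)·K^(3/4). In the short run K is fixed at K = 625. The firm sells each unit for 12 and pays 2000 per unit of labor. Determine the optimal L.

With K = 625, MP_L = (3/4)·16·L^(-1/4)·625^(3/4) = 1500·L^(-1/4).
Profit maximization for a price taker requires P·MP_L = w: 12·1500·L^(-1/4) = 2000.
So L^(-1/4) = 1/9, which gives L = 6561.

L* = 6561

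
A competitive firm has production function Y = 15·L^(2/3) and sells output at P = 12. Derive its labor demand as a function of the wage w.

MP_L = (2/3)·15·L^(-1/3) = 10·L^(-1/3).
Setting P·MP_L = w: 120·L^(-1/3) = w.
Solving for L: L^(-1/3) = w/120, so L = (120/w)^(3).

L(w) = 1728000/w³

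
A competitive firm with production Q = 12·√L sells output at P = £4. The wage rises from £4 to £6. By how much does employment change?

From P·MP_L = w with MP_L = 6·L^(-1/2), the labor demand is L(w) = (24/w)^(2).
At w = 4: L = 36. At w = 6: L = 16.
ΔL = 16 − 36 = -20.

ΔL = -20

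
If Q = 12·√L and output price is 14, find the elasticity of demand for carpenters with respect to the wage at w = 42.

MP_L = (1/2)·12·L^(-1/2), so P·MP_L = w gives 84·L^(-1/2) = w.
Solving, L(w) = (84/w)^(2). This is a constant-elasticity form: L ∝ w^(−2), so ε = −2.

ε = -2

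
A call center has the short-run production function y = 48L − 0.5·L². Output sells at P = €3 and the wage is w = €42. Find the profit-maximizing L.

L* = 34

The marginal product of L is MP_L = 48 − L.
A price-taking firm hires until the value of the marginal product equals the wage: P·MP_L = w, so 3·(48 − L) = 42.
Then 48 − L = 14, giving L = 34.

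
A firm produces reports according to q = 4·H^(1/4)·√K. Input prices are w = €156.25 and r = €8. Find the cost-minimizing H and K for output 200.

H* = 16, K* = 625

Cost minimization requires the marginal rate of technical substitution to equal the input-price ratio: MP_H/MP_K = w/r.
Here MP_H/MP_K = (1/4)·(K/H)/(1/2) = 0.5·(K/H). Setting this equal to 156.25/8 = 19.53125 gives K = 39.0625H.
Substituting into q = 200: 4·H^(1/4)·(39.0625H)^(1/2) = 200.
Solving, H = 16 and K = 625.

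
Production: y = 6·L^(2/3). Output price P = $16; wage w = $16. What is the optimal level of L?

L* = 64

MP_L = (2/3)·6·L^(-1/3) = 4·L^(-1/3).
Profit maximization for a price taker requires P·MP_L = w: 16·4·L^(-1/3) = 16.
So L^(-1/3) = 0.25, which gives L = 64.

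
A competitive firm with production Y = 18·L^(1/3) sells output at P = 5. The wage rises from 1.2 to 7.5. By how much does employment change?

ΔL = -117

From P·MP_L = w with MP_L = 6·L^(-2/3), the labor demand is L(w) = (30/w)^(3/2).
At w = 1.2: L = 125. At w = 7.5: L = 8.
ΔL = 8 − 125 = -117.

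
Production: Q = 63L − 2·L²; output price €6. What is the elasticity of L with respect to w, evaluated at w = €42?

ε = -0.125

From P·MP_L = w with MP_L = 63 − 4L, labor demand is L(w) = (63 − w/6)/4.
dL/dw = −1/(24) = -1/24.
At w = 42, L = 14, so ε = (dL/dw)·(w/L) = (-1/24)·(42/14) = -0.125.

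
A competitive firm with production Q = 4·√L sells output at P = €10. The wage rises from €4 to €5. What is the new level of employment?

From P·MP_L = w with MP_L = 2·L^(-1/2), the labor demand is L(w) = (20/w)^(2).
At w = 4: L = 25. At w = 5: L = 16.

L* = 16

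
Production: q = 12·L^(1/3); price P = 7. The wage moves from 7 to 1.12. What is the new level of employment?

From P·MP_L = w with MP_L = 4·L^(-2/3), the labor demand is L(w) = (28/w)^(3/2).
At w = 7: L = 8. At w = 1.12: L = 125.

L* = 125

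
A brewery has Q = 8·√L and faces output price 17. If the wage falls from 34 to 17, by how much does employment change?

ΔL = 12

From P·MP_L = w with MP_L = 4·L^(-1/2), the labor demand is L(w) = (68/w)^(2).
At w = 34: L = 4. At w = 17: L = 16.
ΔL = 16 − 4 = 12.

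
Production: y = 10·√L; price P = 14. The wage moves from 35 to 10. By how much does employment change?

From P·MP_L = w with MP_L = 5·L^(-1/2), the labor demand is L(w) = (70/w)^(2).
At w = 35: L = 4. At w = 10: L = 49.
ΔL = 49 − 4 = 45.

ΔL = 45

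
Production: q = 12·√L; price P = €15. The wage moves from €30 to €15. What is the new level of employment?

L* = 36

From P·MP_L = w with MP_L = 6·L^(-1/2), the labor demand is L(w) = (90/w)^(2).
At w = 30: L = 9. At w = 15: L = 36.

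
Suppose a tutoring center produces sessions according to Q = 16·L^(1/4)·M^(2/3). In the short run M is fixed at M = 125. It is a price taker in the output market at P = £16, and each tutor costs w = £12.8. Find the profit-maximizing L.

L* = 625

With M = 125, MP_L = (1/4)·16·L^(-3/4)·125^(2/3) = 100·L^(-3/4).
Profit maximization for a price taker requires P·MP_L = w: 16·100·L^(-3/4) = 12.8.
So L^(-3/4) = 0.008, which gives L = 625.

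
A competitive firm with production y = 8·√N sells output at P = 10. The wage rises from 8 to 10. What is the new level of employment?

From P·MP_N = w with MP_N = 4·N^(-1/2), the labor demand is N(w) = (40/w)^(2).
At w = 8: N = 25. At w = 10: N = 16.

N* = 16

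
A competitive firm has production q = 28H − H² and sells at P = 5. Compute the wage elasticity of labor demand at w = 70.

From P·MP_H = w with MP_H = 28 − 2H, labor demand is H(w) = (28 − w/5)/2.
dH/dw = −1/(10) = -0.1.
At w = 70, H = 7, so ε = (dH/dw)·(w/H) = (-0.1)·(70/7) = -1.

ε = -1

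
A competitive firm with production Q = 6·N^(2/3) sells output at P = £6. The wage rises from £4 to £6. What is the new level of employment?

N* = 64

From P·MP_N = w with MP_N = 4·N^(-1/3), the labor demand is N(w) = (24/w)^(3).
At w = 4: N = 216. At w = 6: N = 64.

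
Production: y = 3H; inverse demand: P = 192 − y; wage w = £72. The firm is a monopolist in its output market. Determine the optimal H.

Marginal revenue from the inverse demand is MR = 192 − 2y.
The marginal product is MP_H = 3.
A monopolist hires until marginal revenue product equals the wage: MR·MP_H = w.
(192 − 6H)·3 = 72, so H = 28.

H* = 28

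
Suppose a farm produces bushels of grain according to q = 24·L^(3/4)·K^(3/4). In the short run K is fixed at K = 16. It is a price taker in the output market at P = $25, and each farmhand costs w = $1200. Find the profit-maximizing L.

With K = 16, MP_L = (3/4)·24·L^(-1/4)·16^(3/4) = 144·L^(-1/4).
Profit maximization for a price taker requires P·MP_L = w: 25·144·L^(-1/4) = 1200.
So L^(-1/4) = 1/3, which gives L = 81.

L* = 81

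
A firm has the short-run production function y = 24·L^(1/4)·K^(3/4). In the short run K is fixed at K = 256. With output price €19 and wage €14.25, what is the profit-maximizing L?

L* = 4096

With K = 256, MP_L = (1/4)·24·L^(-3/4)·256^(3/4) = 384·L^(-3/4).
Profit maximization for a price taker requires P·MP_L = w: 19·384·L^(-3/4) = 14.25.
So L^(-3/4) = 0.001953125, which gives L = 4096.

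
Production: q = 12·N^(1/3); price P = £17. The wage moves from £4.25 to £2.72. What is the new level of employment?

N* = 125

From P·MP_N = w with MP_N = 4·N^(-2/3), the labor demand is N(w) = (68/w)^(3/2).
At w = 4.25: N = 64. At w = 2.72: N = 125.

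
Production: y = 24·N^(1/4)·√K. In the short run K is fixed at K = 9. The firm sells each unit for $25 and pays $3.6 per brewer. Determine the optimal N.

N* = 625

With K = 9, MP_N = (1/4)·24·N^(-3/4)·9^(1/2) = 18·N^(-3/4).
Profit maximization for a price taker requires P·MP_N = w: 25·18·N^(-3/4) = 3.6.
So N^(-3/4) = 0.008, which gives N = 625.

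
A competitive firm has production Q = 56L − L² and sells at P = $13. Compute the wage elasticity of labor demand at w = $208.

From P·MP_L = w with MP_L = 56 − 2L, labor demand is L(w) = (56 − w/13)/2.
dL/dw = −1/(26) = -1/26.
At w = 208, L = 20, so ε = (dL/dw)·(w/L) = (-1/26)·(208/20) = -0.4.

ε = -0.4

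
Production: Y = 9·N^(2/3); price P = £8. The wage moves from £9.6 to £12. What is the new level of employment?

From P·MP_N = w with MP_N = 6·N^(-1/3), the labor demand is N(w) = (48/w)^(3).
At w = 9.6: N = 125. At w = 12: N = 64.

N* = 64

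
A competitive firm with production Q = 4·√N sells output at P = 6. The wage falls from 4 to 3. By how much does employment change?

From P·MP_N = w with MP_N = 2·N^(-1/2), the labor demand is N(w) = (12/w)^(2).
At w = 4: N = 9. At w = 3: N = 16.
ΔN = 16 − 9 = 7.

ΔN = 7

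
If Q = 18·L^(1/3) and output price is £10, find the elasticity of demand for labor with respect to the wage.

ε = -1.5

MP_L = (1/3)·18·L^(-2/3), so P·MP_L = w gives 60·L^(-2/3) = w.
Solving, L(w) = (60/w)^(3/2). This is a constant-elasticity form: L ∝ w^(−3/2), so ε = −3/2.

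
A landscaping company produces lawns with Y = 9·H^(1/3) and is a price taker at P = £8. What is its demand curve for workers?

H(w) = (24/w)^(3/2)

MP_H = (1/3)·9·H^(-2/3) = 3·H^(-2/3).
Setting P·MP_H = w: 24·H^(-2/3) = w.
Solving for H: H^(-2/3) = w/24, so H = (24/w)^(3/2).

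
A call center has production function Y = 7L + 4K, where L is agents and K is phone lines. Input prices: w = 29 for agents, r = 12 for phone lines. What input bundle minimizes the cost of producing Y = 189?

L* = 0, K* = 47.25

The inputs are perfect substitutes, so the firm uses whichever has the lower cost per unit of output.
Cost per unit of output via L is w/7 = 29/7; via K it is r/4 = 3. K is cheaper.
Producing Y = 189 with K alone: L = 0, K = 47.25.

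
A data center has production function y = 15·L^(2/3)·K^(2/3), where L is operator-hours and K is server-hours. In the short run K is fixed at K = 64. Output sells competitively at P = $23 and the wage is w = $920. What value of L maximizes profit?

With K = 64, MP_L = (2/3)·15·L^(-1/3)·64^(2/3) = 160·L^(-1/3).
Profit maximization for a price taker requires P·MP_L = w: 23·160·L^(-1/3) = 920.
So L^(-1/3) = 0.25, which gives L = 64.

L* = 64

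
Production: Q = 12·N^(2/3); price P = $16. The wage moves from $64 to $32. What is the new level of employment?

N* = 64

From P·MP_N = w with MP_N = 8·N^(-1/3), the labor demand is N(w) = (128/w)^(3).
At w = 64: N = 8. At w = 32: N = 64.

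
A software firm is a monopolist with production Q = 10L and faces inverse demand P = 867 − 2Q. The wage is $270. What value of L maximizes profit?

Marginal revenue from the inverse demand is MR = 867 − 4Q.
The marginal product is MP_L = 10.
A monopolist hires until marginal revenue product equals the wage: MR·MP_L = w.
(867 − 40L)·10 = 270, so L = 21.

L* = 21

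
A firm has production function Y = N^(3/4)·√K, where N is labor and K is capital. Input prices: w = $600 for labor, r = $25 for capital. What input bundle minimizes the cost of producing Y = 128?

Cost minimization requires the marginal rate of technical substitution to equal the input-price ratio: MP_N/MP_K = w/r.
Here MP_N/MP_K = (3/4)·(K/N)/(1/2) = 1.5·(K/N). Setting this equal to 600/25 = 24 gives K = 16N.
Substituting into Y = 128: N^(3/4)·(16N)^(1/2) = 128.
Solving, N = 16 and K = 256.

N* = 16, K* = 256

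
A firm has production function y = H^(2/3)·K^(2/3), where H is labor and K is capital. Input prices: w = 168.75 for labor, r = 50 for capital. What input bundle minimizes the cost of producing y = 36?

H* = 8, K* = 27

Cost minimization requires the marginal rate of technical substitution to equal the input-price ratio: MP_H/MP_K = w/r.
Here MP_H/MP_K = (2/3)·(K/H)/(2/3) = (K/H). Setting this equal to 168.75/50 = 3.375 gives K = 3.375H.
Substituting into y = 36: H^(2/3)·(3.375H)^(2/3) = 36.
Solving, H = 8 and K = 27.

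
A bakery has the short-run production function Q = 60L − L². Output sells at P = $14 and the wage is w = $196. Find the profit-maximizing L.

The marginal product of L is MP_L = 60 − 2L.
A price-taking firm hires until the value of the marginal product equals the wage: P·MP_L = w, so 14·(60 − 2L) = 196.
Then 60 − 2L = 14, giving L = 23.

L* = 23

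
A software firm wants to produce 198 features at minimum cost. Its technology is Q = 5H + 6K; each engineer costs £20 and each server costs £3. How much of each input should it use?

H* = 0, K* = 33

The inputs are perfect substitutes, so the firm uses whichever has the lower cost per unit of output.
Cost per unit of output via H is w/5 = 4; via K it is r/6 = 0.5. K is cheaper.
Producing Q = 198 with K alone: H = 0, K = 33.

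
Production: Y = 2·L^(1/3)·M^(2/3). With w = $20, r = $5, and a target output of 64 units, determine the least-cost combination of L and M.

L* = 8, M* = 64

Cost minimization requires the marginal rate of technical substitution to equal the input-price ratio: MP_L/MP_M = w/r.
Here MP_L/MP_M = (1/3)·(M/L)/(2/3) = 0.5·(M/L). Setting this equal to 20/5 = 4 gives M = 8L.
Substituting into Y = 64: 2·L^(1/3)·(8L)^(2/3) = 64.
Solving, L = 8 and M = 64.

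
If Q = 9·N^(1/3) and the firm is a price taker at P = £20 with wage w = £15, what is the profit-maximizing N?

N* = 8

MP_N = (1/3)·9·N^(-2/3) = 3·N^(-2/3).
Profit maximization for a price taker requires P·MP_N = w: 20·3·N^(-2/3) = 15.
So N^(-2/3) = 0.25, which gives N = 8.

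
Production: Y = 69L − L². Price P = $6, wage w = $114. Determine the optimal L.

The marginal product of L is MP_L = 69 − 2L.
A price-taking firm hires until the value of the marginal product equals the wage: P·MP_L = w, so 6·(69 − 2L) = 114.
Then 69 − 2L = 19, giving L = 25.

L* = 25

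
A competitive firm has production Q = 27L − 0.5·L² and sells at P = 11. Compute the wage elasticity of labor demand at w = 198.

From P·MP_L = w with MP_L = 27 − L, labor demand is L(w) = 27 − w/11.
dL/dw = −1/(11) = -1/11.
At w = 198, L = 9, so ε = (dL/dw)·(w/L) = (-1/11)·(198/9) = -2.

ε = -2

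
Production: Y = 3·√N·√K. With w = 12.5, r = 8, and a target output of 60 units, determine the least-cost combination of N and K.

N* = 16, K* = 25

Cost minimization requires the marginal rate of technical substitution to equal the input-price ratio: MP_N/MP_K = w/r.
Here MP_N/MP_K = (1/2)·(K/N)/(1/2) = (K/N). Setting this equal to 12.5/8 = 1.5625 gives K = 1.5625N.
Substituting into Y = 60: 3·N^(1/2)·(1.5625N)^(1/2) = 60.
Solving, N = 16 and K = 25.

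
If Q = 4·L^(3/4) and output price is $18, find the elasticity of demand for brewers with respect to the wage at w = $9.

ε = -4

MP_L = (3/4)·4·L^(-1/4), so P·MP_L = w gives 54·L^(-1/4) = w.
Solving, L(w) = (54/w)^(4). This is a constant-elasticity form: L ∝ w^(−4), so ε = −4.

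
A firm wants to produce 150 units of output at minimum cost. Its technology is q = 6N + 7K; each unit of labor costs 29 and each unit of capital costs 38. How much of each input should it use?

N* = 25, K* = 0

The inputs are perfect substitutes, so the firm uses whichever has the lower cost per unit of output.
Cost per unit of output via N is w/6 = 29/6; via K it is r/7 = 38/7. N is cheaper.
Producing q = 150 with N alone: N = 25, K = 0.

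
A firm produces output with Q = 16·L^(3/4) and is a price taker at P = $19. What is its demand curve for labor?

MP_L = (3/4)·16·L^(-1/4) = 12·L^(-1/4).
Setting P·MP_L = w: 228·L^(-1/4) = w.
Solving for L: L^(-1/4) = w/228, so L = (228/w)^(4).

L(w) = (228/w)^(4)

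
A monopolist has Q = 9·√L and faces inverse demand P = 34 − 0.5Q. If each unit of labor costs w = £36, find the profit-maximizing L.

L* = 4

Marginal revenue from the inverse demand is MR = 34 − Q.
The marginal product is MP_L = 4.5·L^(-1/2).
A monopolist hires until marginal revenue product equals the wage: MR·MP_L = w.
At L, Q = 9·√L. Substituting and solving: (34 − 9·√L)·4.5·L^(-1/2) = 36 gives L = 4.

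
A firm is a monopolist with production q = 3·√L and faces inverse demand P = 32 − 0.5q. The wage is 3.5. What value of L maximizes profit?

Marginal revenue from the inverse demand is MR = 32 − q.
The marginal product is MP_L = 1.5·L^(-1/2).
A monopolist hires until marginal revenue product equals the wage: MR·MP_L = w.
At L, q = 3·√L. Substituting and solving: (32 − 3·√L)·1.5·L^(-1/2) = 3.5 gives L = 36.

L* = 36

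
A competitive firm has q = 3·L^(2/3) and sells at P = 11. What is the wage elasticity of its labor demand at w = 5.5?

MP_L = (2/3)·3·L^(-1/3), so P·MP_L = w gives 22·L^(-1/3) = w.
Solving, L(w) = (22/w)^(3). This is a constant-elasticity form: L ∝ w^(−3), so ε = −3.

ε = -3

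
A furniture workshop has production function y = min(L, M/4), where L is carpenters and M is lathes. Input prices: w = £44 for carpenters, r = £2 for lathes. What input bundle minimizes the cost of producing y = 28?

With a fixed-proportions technology, the cost-minimizing bundle uses no slack in either input: L = M/4 = y.
So L = 28 and M = 4·28 = 112.

L* = 28, M* = 112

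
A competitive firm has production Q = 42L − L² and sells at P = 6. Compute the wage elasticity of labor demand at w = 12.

From P·MP_L = w with MP_L = 42 − 2L, labor demand is L(w) = (42 − w/6)/2.
dL/dw = −1/(12) = -1/12.
At w = 12, L = 20, so ε = (dL/dw)·(w/L) = (-1/12)·(12/20) = -0.05.

ε = -0.05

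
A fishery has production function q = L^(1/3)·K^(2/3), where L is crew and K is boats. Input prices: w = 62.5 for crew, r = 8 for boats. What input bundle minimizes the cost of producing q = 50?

Cost minimization requires the marginal rate of technical substitution to equal the input-price ratio: MP_L/MP_K = w/r.
Here MP_L/MP_K = (1/3)·(K/L)/(2/3) = 0.5·(K/L). Setting this equal to 62.5/8 = 7.8125 gives K = 15.625L.
Substituting into q = 50: L^(1/3)·(15.625L)^(2/3) = 50.
Solving, L = 8 and K = 125.

L* = 8, K* = 125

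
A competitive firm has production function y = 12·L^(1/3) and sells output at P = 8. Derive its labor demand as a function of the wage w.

MP_L = (1/3)·12·L^(-2/3) = 4·L^(-2/3).
Setting P·MP_L = w: 32·L^(-2/3) = w.
Solving for L: L^(-2/3) = w/32, so L = (32/w)^(3/2).

L(w) = (32/w)^(3/2)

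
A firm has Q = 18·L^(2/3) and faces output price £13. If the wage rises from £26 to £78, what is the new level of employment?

L* = 8

From P·MP_L = w with MP_L = 12·L^(-1/3), the labor demand is L(w) = (156/w)^(3).
At w = 26: L = 216. At w = 78: L = 8.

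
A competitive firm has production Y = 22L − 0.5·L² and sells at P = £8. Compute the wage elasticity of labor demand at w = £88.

ε = -1

From P·MP_L = w with MP_L = 22 − L, labor demand is L(w) = 22 − w/8.
dL/dw = −1/(8) = -0.125.
At w = 88, L = 11, so ε = (dL/dw)·(w/L) = (-0.125)·(88/11) = -1.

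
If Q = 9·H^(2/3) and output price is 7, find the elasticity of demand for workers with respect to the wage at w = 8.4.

ε = -3

MP_H = (2/3)·9·H^(-1/3), so P·MP_H = w gives 42·H^(-1/3) = w.
Solving, H(w) = (42/w)^(3). This is a constant-elasticity form: H ∝ w^(−3), so ε = −3.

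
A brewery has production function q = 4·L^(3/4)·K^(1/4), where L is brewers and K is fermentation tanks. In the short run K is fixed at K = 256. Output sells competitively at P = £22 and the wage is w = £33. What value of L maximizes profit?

With K = 256, MP_L = (3/4)·4·L^(-1/4)·256^(1/4) = 12·L^(-1/4).
Profit maximization for a price taker requires P·MP_L = w: 22·12·L^(-1/4) = 33.
So L^(-1/4) = 0.125, which gives L = 4096.

L* = 4096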